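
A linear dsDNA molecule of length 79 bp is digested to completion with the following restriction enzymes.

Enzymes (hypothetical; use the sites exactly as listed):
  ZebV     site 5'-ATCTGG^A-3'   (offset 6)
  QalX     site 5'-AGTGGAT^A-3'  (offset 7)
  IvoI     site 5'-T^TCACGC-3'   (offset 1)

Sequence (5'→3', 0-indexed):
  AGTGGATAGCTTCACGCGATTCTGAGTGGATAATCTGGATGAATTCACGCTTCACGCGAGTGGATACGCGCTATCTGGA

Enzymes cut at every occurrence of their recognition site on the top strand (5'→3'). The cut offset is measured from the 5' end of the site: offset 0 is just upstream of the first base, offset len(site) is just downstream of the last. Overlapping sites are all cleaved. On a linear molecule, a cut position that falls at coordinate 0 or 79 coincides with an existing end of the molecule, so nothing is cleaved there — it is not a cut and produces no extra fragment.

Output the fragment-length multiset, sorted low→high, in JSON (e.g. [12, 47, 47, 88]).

Scan for sites:
  ZebV (ATCTGGA, off=6): starts [32, 72] → cuts [38, 78]
  QalX (AGTGGATA, off=7): starts [0, 24, 58] → cuts [7, 31, 65]
  IvoI (TTCACGC, off=1): starts [10, 43, 50] → cuts [11, 44, 51]

All cut coordinates (distinct, sorted): [7, 11, 31, 38, 44, 51, 65, 78]

Fragments:
  [0,7): 7 bp
  [7,11): 4 bp
  [11,31): 20 bp
  [31,38): 7 bp
  [38,44): 6 bp
  [44,51): 7 bp
  [51,65): 14 bp
  [65,78): 13 bp
  [78,79): 1 bp

[1,4,6,7,7,7,13,14,20]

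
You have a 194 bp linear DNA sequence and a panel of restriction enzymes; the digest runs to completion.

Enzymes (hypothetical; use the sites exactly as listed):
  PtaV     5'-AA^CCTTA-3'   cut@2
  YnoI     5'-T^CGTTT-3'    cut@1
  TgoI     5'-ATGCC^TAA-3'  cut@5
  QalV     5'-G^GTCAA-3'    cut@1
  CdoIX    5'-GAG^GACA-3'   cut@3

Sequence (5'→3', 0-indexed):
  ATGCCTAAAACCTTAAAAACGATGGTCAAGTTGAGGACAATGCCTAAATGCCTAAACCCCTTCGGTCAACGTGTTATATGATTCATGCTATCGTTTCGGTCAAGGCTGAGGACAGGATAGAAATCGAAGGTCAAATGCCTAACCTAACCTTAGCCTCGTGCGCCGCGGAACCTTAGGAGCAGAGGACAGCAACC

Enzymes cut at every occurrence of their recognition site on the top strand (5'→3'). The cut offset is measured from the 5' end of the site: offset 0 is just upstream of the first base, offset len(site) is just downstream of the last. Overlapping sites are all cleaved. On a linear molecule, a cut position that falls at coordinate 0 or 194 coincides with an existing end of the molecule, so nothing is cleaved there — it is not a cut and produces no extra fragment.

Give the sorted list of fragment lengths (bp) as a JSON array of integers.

[5,5,7,8,8,9,10,10,11,12,12,14,14,19,23,27]

Site scan:
  PtaV (AACCTTA, off=2): starts [8, 145, 168] → cuts [10, 147, 170]
  YnoI (TCGTTT, off=1): starts [90] → cuts [91]
  TgoI (ATGCCTAA, off=5): starts [0, 39, 47, 134] → cuts [5, 44, 52, 139]
  QalV (GGTCAA, off=1): starts [23, 63, 97, 128] → cuts [24, 64, 98, 129]
  CdoIX (GAGGACA, off=3): starts [32, 107, 181] → cuts [35, 110, 184]

All cut coordinates (distinct, sorted): [5, 10, 24, 35, 44, 52, 64, 91, 98, 110, 129, 139, 147, 170, 184]

Fragments:
  [0,5): 5 bp
  [5,10): 5 bp
  [10,24): 14 bp
  [24,35): 11 bp
  [35,44): 9 bp
  [44,52): 8 bp
  [52,64): 12 bp
  [64,91): 27 bp
  [91,98): 7 bp
  [98,110): 12 bp
  [110,129): 19 bp
  [129,139): 10 bp
  [139,147): 8 bp
  [147,170): 23 bp
  [170,184): 14 bp
  [184,194): 10 bp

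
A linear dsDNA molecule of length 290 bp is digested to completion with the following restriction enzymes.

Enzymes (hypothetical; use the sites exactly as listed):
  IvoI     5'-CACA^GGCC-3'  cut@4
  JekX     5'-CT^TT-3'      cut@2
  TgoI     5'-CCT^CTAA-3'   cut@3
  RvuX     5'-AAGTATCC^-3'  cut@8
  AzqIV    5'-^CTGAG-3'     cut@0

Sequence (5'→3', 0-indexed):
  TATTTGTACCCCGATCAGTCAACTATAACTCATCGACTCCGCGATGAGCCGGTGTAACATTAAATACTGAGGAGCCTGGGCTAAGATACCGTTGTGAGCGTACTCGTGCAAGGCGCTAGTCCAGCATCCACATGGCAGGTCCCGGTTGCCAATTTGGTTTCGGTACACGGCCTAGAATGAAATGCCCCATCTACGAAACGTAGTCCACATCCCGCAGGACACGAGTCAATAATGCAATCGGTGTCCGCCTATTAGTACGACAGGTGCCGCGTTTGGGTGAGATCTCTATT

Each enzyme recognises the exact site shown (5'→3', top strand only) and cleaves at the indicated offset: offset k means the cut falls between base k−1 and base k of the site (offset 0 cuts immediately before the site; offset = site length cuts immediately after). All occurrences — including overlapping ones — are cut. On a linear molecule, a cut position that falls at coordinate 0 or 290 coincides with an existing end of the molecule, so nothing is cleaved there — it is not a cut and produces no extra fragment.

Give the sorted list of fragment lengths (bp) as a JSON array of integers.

[66,224]

Scan for sites:
  IvoI (CACAGGCC, off=4): no sites
  JekX (CTTT, off=2): no sites
  TgoI (CCTCTAA, off=3): no sites
  RvuX (AAGTATCC, off=8): no sites
  AzqIV (CTGAG, off=0): starts [66] → cuts [66]

Pooled cuts: [66]

Fragments:
  [0,66): 66 bp
  [66,290): 224 bp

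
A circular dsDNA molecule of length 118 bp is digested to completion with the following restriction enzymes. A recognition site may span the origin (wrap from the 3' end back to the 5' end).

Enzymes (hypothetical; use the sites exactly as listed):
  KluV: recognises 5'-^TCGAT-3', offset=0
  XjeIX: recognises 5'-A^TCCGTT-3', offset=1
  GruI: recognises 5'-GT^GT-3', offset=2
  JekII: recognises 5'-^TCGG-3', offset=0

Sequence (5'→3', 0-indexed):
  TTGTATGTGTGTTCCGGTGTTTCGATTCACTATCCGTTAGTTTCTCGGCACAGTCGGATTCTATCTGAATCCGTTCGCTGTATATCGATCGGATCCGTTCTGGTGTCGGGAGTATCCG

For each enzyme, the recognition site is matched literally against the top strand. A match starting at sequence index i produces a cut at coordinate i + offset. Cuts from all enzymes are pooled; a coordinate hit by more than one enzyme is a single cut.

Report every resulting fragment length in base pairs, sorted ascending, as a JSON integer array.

Site scan:
  KluV TCGAT/0: at [21, 84] ⇒ [21, 84]
  XjeIX ATCCGTT/1: at [31, 68, 92, 113] ⇒ [32, 69, 93, 114]
  GruI GTGT/2: at [6, 8, 16, 102] ⇒ [8, 10, 18, 104]
  JekII TCGG/0: at [44, 53, 88, 105] ⇒ [44, 53, 88, 105]

Pooled cuts: [8, 10, 18, 21, 32, 44, 53, 69, 84, 88, 93, 104, 105, 114]

Fragments:
  8→10: 2 bp
  10→18: 8 bp
  18→21: 3 bp
  21→32: 11 bp
  32→44: 12 bp
  44→53: 9 bp
  53→69: 16 bp
  69→84: 15 bp
  84→88: 4 bp
  88→93: 5 bp
  93→104: 11 bp
  104→105: 1 bp
  105→114: 9 bp
  114→8 (wrap): 118-114+8 = 12 bp

[1,2,3,4,5,8,9,9,11,11,12,12,15,16]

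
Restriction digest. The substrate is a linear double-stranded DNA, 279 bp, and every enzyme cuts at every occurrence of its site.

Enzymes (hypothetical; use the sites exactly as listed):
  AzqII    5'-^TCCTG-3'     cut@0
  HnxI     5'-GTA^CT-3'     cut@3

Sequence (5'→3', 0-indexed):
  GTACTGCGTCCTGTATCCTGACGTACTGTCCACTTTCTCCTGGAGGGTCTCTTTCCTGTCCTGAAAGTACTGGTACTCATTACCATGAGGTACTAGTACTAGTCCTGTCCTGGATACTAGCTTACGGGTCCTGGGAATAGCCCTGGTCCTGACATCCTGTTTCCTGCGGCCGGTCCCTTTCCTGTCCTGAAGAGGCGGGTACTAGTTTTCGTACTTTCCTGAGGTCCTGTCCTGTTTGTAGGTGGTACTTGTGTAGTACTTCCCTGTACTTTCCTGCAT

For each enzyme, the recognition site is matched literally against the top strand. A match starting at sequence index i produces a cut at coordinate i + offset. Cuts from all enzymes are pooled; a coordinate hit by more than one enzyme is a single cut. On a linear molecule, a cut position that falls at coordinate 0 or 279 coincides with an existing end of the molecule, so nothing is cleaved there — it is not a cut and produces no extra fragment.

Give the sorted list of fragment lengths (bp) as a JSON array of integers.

Per-enzyme occurrences:
  AzqII TCCTG/0: at [8, 15, 37, 53, 58, 102, 107, 128, 146, 154, 161, 179, 184, 216, 224, 229, 271] ⇒ [8, 15, 37, 53, 58, 102, 107, 128, 146, 154, 161, 179, 184, 216, 224, 229, 271]
  HnxI GTACT/3: at [0, 22, 66, 72, 89, 95, 198, 210, 244, 255, 265] ⇒ [3, 25, 69, 75, 92, 98, 201, 213, 247, 258, 268]

Pooled cuts: [3, 8, 15, 25, 37, 53, 58, 69, 75, 92, 98, 102, 107, 128, 146, 154, 161, 179, 184, 201, 213, 216, 224, 229, 247, 258, 268, 271]

Fragment lengths:
  [0,3): 3 bp
  [3,8): 5 bp
  [8,15): 7 bp
  [15,25): 10 bp
  [25,37): 12 bp
  [37,53): 16 bp
  [53,58): 5 bp
  [58,69): 11 bp
  [69,75): 6 bp
  [75,92): 17 bp
  [92,98): 6 bp
  [98,102): 4 bp
  [102,107): 5 bp
  [107,128): 21 bp
  [128,146): 18 bp
  [146,154): 8 bp
  [154,161): 7 bp
  [161,179): 18 bp
  [179,184): 5 bp
  [184,201): 17 bp
  [201,213): 12 bp
  [213,216): 3 bp
  [216,224): 8 bp
  [224,229): 5 bp
  [229,247): 18 bp
  [247,258): 11 bp
  [258,268): 10 bp
  [268,271): 3 bp
  [271,279): 8 bp

[3,3,3,4,5,5,5,5,5,6,6,7,7,8,8,8,10,10,11,11,12,12,16,17,17,18,18,18,21]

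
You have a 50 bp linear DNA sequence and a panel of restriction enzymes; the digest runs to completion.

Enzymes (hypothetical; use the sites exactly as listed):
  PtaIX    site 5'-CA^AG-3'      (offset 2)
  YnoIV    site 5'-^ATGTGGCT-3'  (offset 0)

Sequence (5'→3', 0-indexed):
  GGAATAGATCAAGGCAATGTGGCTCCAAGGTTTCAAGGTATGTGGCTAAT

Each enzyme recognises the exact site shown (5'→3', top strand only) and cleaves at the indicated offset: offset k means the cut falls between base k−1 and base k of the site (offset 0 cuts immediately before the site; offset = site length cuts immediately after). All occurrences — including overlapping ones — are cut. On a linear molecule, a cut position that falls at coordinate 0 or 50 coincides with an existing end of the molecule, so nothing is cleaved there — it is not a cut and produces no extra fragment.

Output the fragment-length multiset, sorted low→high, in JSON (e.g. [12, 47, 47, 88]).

Scan for sites:
  PtaIX (CAAG, off=2): starts [9, 25, 33] → cuts [11, 27, 35]
  YnoIV (ATGTGGCT, off=0): starts [16, 39] → cuts [16, 39]

All cut coordinates (distinct, sorted): [11, 16, 27, 35, 39]

Fragments:
  [0,11): 11 bp
  [11,16): 5 bp
  [16,27): 11 bp
  [27,35): 8 bp
  [35,39): 4 bp
  [39,50): 11 bp

[4,5,8,11,11,11]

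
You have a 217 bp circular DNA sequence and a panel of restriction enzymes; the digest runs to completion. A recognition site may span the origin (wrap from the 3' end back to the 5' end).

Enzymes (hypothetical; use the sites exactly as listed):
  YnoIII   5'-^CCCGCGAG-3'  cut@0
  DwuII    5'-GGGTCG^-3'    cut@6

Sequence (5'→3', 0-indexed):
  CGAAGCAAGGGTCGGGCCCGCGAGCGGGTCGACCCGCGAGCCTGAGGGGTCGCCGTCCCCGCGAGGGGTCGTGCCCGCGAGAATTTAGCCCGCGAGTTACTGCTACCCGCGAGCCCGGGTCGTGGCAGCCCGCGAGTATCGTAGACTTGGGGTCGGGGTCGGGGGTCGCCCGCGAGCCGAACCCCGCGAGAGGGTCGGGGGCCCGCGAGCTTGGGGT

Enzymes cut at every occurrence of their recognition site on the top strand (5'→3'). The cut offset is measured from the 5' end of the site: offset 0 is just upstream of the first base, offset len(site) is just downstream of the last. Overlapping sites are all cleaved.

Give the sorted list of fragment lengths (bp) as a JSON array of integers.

Scan for sites:
  YnoIII (CCCGCGAG, off=0): starts [16, 32, 57, 73, 88, 105, 128, 168, 182, 201] → cuts [16, 32, 57, 73, 88, 105, 128, 168, 182, 201]
  DwuII (GGGTCG, off=6): starts [8, 25, 46, 65, 116, 149, 155, 162, 191, 213] → cuts [2, 14, 31, 52, 71, 122, 155, 161, 168, 197]

Pooled cuts: [2, 14, 16, 31, 32, 52, 57, 71, 73, 88, 105, 122, 128, 155, 161, 168, 182, 197, 201]

Fragment lengths:
  2→14: 12 bp
  14→16: 2 bp
  16→31: 15 bp
  31→32: 1 bp
  32→52: 20 bp
  52→57: 5 bp
  57→71: 14 bp
  71→73: 2 bp
  73→88: 15 bp
  88→105: 17 bp
  105→122: 17 bp
  122→128: 6 bp
  128→155: 27 bp
  155→161: 6 bp
  161→168: 7 bp
  168→182: 14 bp
  182→197: 15 bp
  197→201: 4 bp
  201→2 (wrap): 217-201+2 = 18 bp

[1,2,2,4,5,6,6,7,12,14,14,15,15,15,17,17,18,20,27]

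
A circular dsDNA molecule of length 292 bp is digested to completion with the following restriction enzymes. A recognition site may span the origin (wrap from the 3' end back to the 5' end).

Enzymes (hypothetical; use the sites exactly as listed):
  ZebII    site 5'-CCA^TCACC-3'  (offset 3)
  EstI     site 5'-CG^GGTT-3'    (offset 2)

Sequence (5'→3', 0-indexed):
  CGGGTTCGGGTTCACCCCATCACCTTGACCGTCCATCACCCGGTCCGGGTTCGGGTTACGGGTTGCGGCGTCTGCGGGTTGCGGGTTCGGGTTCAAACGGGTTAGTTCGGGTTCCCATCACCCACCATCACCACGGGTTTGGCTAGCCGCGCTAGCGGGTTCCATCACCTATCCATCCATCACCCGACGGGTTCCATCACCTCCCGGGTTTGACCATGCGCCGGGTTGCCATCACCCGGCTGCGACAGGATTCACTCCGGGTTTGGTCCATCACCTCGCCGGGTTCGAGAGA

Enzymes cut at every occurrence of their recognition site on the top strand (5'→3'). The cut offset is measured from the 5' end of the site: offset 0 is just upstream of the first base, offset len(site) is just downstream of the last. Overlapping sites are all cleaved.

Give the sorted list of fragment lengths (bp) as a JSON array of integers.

[6,6,6,7,7,7,7,8,8,8,10,10,10,10,10,11,11,11,12,13,15,16,16,17,22,28]

Site scan:
  ZebII CCATCACC/3: at [16, 32, 114, 124, 161, 176, 193, 228, 267] ⇒ [19, 35, 117, 127, 164, 179, 196, 231, 270]
  EstI CGGGTT/2: at [0, 6, 45, 51, 58, 74, 81, 87, 97, 107, 133, 155, 187, 204, 221, 257, 279] ⇒ [2, 8, 47, 53, 60, 76, 83, 89, 99, 109, 135, 157, 189, 206, 223, 259, 281]

Pooled cuts: [2, 8, 19, 35, 47, 53, 60, 76, 83, 89, 99, 109, 117, 127, 135, 157, 164, 179, 189, 196, 206, 223, 231, 259, 270, 281]

Fragments:
  2→8: 6 bp
  8→19: 11 bp
  19→35: 16 bp
  35→47: 12 bp
  47→53: 6 bp
  53→60: 7 bp
  60→76: 16 bp
  76→83: 7 bp
  83→89: 6 bp
  89→99: 10 bp
  99→109: 10 bp
  109→117: 8 bp
  117→127: 10 bp
  127→135: 8 bp
  135→157: 22 bp
  157→164: 7 bp
  164→179: 15 bp
  179→189: 10 bp
  189→196: 7 bp
  196→206: 10 bp
  206→223: 17 bp
  223→231: 8 bp
  231→259: 28 bp
  259→270: 11 bp
  270→281: 11 bp
  281→2 (wrap): 292-281+2 = 13 bp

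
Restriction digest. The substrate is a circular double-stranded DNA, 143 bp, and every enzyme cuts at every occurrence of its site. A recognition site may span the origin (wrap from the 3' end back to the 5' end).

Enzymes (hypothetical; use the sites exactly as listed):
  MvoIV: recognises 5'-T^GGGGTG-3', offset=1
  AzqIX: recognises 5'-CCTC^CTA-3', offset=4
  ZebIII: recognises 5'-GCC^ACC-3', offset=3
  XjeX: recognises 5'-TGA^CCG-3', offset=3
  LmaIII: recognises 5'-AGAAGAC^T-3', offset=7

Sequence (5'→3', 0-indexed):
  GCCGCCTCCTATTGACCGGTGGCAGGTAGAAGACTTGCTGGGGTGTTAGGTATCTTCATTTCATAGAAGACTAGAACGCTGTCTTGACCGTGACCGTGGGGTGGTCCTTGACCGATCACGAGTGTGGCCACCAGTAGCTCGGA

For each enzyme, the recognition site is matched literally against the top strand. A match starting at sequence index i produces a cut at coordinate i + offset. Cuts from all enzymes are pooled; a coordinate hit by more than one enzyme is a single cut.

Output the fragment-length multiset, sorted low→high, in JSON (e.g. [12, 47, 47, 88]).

[4,5,6,7,14,16,18,19,22,32]

Per-enzyme occurrences:
  MvoIV (TGGGGTG, off=1): starts [38, 96] → cuts [39, 97]
  AzqIX (CCTCCTA, off=4): starts [4] → cuts [8]
  ZebIII (GCCACC, off=3): starts [126] → cuts [129]
  XjeX (TGACCG, off=3): starts [12, 84, 90, 108] → cuts [15, 87, 93, 111]
  LmaIII (AGAAGACT, off=7): starts [27, 64] → cuts [34, 71]

Pooled cuts: [8, 15, 34, 39, 71, 87, 93, 97, 111, 129]

Fragment lengths:
  8→15: 7 bp
  15→34: 19 bp
  34→39: 5 bp
  39→71: 32 bp
  71→87: 16 bp
  87→93: 6 bp
  93→97: 4 bp
  97→111: 14 bp
  111→129: 18 bp
  129→8 (wrap): 143-129+8 = 22 bp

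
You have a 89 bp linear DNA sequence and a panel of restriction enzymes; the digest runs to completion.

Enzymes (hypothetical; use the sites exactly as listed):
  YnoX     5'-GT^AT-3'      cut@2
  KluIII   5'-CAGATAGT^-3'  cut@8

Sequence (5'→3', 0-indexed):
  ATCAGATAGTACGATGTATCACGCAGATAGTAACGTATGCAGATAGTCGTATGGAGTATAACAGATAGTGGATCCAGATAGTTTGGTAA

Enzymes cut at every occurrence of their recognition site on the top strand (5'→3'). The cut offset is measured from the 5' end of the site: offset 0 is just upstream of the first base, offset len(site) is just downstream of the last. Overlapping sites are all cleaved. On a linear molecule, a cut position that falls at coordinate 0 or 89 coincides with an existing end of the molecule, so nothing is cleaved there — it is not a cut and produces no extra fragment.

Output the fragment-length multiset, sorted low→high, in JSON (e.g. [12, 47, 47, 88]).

Scan for sites:
  YnoX (GTAT, off=2): starts [15, 34, 48, 55] → cuts [17, 36, 50, 57]
  KluIII (CAGATAGT, off=8): starts [2, 23, 39, 61, 74] → cuts [10, 31, 47, 69, 82]

All cut coordinates (distinct, sorted): [10, 17, 31, 36, 47, 50, 57, 69, 82]

Fragments:
  [0,10): 10 bp
  [10,17): 7 bp
  [17,31): 14 bp
  [31,36): 5 bp
  [36,47): 11 bp
  [47,50): 3 bp
  [50,57): 7 bp
  [57,69): 12 bp
  [69,82): 13 bp
  [82,89): 7 bp

[3,5,7,7,7,10,11,12,13,14]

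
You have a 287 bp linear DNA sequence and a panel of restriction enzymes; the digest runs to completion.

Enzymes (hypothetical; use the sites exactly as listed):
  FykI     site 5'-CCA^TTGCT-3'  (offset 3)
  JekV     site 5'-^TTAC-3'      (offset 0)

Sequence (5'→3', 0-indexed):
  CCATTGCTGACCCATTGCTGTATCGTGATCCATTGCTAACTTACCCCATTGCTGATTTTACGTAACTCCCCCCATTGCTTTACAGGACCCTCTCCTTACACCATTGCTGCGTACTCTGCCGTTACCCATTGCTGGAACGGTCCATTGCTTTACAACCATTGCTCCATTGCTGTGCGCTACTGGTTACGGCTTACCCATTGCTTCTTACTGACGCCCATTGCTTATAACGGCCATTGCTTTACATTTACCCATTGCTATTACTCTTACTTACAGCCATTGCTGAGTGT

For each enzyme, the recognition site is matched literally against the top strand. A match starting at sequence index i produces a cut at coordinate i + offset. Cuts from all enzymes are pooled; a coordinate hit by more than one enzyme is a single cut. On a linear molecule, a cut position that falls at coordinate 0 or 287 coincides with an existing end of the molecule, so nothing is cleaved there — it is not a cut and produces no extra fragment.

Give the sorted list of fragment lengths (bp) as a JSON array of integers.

[3,4,5,5,5,6,6,6,7,7,7,7,7,8,8,8,8,9,9,9,11,11,13,16,16,16,17,17,18,18]

Scan for sites:
  FykI (CCATTGCT, off=3): starts [0, 11, 29, 45, 71, 100, 125, 141, 155, 163, 194, 214, 230, 248, 273] → cuts [3, 14, 32, 48, 74, 103, 128, 144, 158, 166, 197, 217, 233, 251, 276]
  JekV (TTAC, off=0): starts [40, 57, 79, 95, 121, 149, 183, 190, 204, 238, 244, 257, 263, 267] → cuts [40, 57, 79, 95, 121, 149, 183, 190, 204, 238, 244, 257, 263, 267]

All cut coordinates (distinct, sorted): [3, 14, 32, 40, 48, 57, 74, 79, 95, 103, 121, 128, 144, 149, 158, 166, 183, 190, 197, 204, 217, 233, 238, 244, 251, 257, 263, 267, 276]

Fragment lengths:
  [0,3): 3 bp
  [3,14): 11 bp
  [14,32): 18 bp
  [32,40): 8 bp
  [40,48): 8 bp
  [48,57): 9 bp
  [57,74): 17 bp
  [74,79): 5 bp
  [79,95): 16 bp
  [95,103): 8 bp
  [103,121): 18 bp
  [121,128): 7 bp
  [128,144): 16 bp
  [144,149): 5 bp
  [149,158): 9 bp
  [158,166): 8 bp
  [166,183): 17 bp
  [183,190): 7 bp
  [190,197): 7 bp
  [197,204): 7 bp
  [204,217): 13 bp
  [217,233): 16 bp
  [233,238): 5 bp
  [238,244): 6 bp
  [244,251): 7 bp
  [251,257): 6 bp
  [257,263): 6 bp
  [263,267): 4 bp
  [267,276): 9 bp
  [276,287): 11 bp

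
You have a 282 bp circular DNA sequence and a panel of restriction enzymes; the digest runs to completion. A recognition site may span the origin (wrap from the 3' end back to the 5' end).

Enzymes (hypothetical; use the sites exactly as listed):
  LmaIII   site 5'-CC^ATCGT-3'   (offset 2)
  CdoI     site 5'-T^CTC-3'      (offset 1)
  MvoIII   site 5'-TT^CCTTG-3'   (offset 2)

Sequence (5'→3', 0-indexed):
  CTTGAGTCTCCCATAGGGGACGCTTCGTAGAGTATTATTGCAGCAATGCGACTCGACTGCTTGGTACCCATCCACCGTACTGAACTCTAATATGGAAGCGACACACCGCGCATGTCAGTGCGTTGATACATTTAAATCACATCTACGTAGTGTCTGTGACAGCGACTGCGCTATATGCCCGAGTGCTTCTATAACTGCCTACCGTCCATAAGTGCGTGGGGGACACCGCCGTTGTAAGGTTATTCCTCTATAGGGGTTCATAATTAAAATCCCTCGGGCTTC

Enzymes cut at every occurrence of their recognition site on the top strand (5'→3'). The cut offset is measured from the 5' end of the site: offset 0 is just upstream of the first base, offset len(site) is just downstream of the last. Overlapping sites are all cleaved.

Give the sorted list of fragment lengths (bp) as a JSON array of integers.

Site scan:
  LmaIII (CCATCGT, off=2): no sites
  CdoI (TCTC, off=1): starts [6] → cuts [7]
  MvoIII (TTCCTTG, off=2): starts [279] → cuts [281]

All cut coordinates (distinct, sorted): [7, 281]

Fragment lengths:
  7→281: 274 bp
  281→7 (wrap): 282-281+7 = 8 bp

[8,274]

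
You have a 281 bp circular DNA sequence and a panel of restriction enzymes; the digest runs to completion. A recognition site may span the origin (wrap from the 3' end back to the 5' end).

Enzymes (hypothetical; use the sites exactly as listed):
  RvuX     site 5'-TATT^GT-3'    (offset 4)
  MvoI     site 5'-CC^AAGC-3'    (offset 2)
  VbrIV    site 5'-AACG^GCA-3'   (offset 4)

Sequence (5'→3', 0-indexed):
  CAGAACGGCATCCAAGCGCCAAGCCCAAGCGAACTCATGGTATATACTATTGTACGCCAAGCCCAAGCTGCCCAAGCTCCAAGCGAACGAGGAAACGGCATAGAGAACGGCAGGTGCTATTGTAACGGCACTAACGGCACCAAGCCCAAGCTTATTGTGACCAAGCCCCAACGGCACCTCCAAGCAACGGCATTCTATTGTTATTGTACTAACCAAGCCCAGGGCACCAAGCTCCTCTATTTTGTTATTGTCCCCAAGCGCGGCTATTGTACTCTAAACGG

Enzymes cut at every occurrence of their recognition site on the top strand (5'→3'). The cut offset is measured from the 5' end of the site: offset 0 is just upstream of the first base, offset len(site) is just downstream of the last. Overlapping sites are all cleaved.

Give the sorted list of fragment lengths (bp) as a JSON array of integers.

[5,6,6,6,6,6,6,6,6,7,7,7,8,8,8,9,9,9,9,10,11,12,12,12,13,14,17,21,25]

Per-enzyme occurrences:
  RvuX (TATTGT, off=4): starts [47, 117, 152, 195, 201, 245, 264] → cuts [51, 121, 156, 199, 205, 249, 268]
  MvoI (CCAAGC, off=2): starts [11, 18, 24, 56, 62, 71, 78, 139, 145, 160, 179, 212, 226, 253] → cuts [13, 20, 26, 58, 64, 73, 80, 141, 147, 162, 181, 214, 228, 255]
  VbrIV (AACGGCA, off=4): starts [3, 93, 105, 123, 132, 169, 185, 276] → cuts [7, 97, 109, 127, 136, 173, 189, 280]

Pooled cuts: [7, 13, 20, 26, 51, 58, 64, 73, 80, 97, 109, 121, 127, 136, 141, 147, 156, 162, 173, 181, 189, 199, 205, 214, 228, 249, 255, 268, 280]

Fragment lengths:
  7→13: 6 bp
  13→20: 7 bp
  20→26: 6 bp
  26→51: 25 bp
  51→58: 7 bp
  58→64: 6 bp
  64→73: 9 bp
  73→80: 7 bp
  80→97: 17 bp
  97→109: 12 bp
  109→121: 12 bp
  121→127: 6 bp
  127→136: 9 bp
  136→141: 5 bp
  141→147: 6 bp
  147→156: 9 bp
  156→162: 6 bp
  162→173: 11 bp
  173→181: 8 bp
  181→189: 8 bp
  189→199: 10 bp
  199→205: 6 bp
  205→214: 9 bp
  214→228: 14 bp
  228→249: 21 bp
  249→255: 6 bp
  255→268: 13 bp
  268→280: 12 bp
  280→7 (wrap): 281-280+7 = 8 bp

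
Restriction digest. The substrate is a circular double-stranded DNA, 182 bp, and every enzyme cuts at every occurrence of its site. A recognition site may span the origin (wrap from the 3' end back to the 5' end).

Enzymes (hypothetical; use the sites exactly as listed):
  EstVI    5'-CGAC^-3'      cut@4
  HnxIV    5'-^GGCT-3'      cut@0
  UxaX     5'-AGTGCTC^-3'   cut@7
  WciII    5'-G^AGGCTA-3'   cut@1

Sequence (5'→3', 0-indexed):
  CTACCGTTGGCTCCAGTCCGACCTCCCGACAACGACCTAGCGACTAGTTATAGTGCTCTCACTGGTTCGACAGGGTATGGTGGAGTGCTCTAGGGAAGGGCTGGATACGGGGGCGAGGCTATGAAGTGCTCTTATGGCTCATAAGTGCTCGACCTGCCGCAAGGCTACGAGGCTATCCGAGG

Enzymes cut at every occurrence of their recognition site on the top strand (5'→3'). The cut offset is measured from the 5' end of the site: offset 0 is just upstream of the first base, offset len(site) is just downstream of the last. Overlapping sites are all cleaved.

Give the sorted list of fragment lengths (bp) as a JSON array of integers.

Site scan:
  EstVI CGAC/4: at [18, 26, 32, 40, 67, 149] ⇒ [22, 30, 36, 44, 71, 153]
  HnxIV GGCT/0: at [8, 98, 116, 135, 162, 170, 180] ⇒ [8, 98, 116, 135, 162, 170, 180]
  UxaX AGTGCTC/7: at [51, 83, 124, 143] ⇒ [58, 90, 131, 150]
  WciII GAGGCTA/1: at [114, 168, 178] ⇒ [115, 169, 179]

Pooled cuts: [8, 22, 30, 36, 44, 58, 71, 90, 98, 115, 116, 131, 135, 150, 153, 162, 169, 170, 179, 180]

Fragments:
  8→22: 14 bp
  22→30: 8 bp
  30→36: 6 bp
  36→44: 8 bp
  44→58: 14 bp
  58→71: 13 bp
  71→90: 19 bp
  90→98: 8 bp
  98→115: 17 bp
  115→116: 1 bp
  116→131: 15 bp
  131→135: 4 bp
  135→150: 15 bp
  150→153: 3 bp
  153→162: 9 bp
  162→169: 7 bp
  169→170: 1 bp
  170→179: 9 bp
  179→180: 1 bp
  180→8 (wrap): 182-180+8 = 10 bp

[1,1,1,3,4,6,7,8,8,8,9,9,10,13,14,14,15,15,17,19]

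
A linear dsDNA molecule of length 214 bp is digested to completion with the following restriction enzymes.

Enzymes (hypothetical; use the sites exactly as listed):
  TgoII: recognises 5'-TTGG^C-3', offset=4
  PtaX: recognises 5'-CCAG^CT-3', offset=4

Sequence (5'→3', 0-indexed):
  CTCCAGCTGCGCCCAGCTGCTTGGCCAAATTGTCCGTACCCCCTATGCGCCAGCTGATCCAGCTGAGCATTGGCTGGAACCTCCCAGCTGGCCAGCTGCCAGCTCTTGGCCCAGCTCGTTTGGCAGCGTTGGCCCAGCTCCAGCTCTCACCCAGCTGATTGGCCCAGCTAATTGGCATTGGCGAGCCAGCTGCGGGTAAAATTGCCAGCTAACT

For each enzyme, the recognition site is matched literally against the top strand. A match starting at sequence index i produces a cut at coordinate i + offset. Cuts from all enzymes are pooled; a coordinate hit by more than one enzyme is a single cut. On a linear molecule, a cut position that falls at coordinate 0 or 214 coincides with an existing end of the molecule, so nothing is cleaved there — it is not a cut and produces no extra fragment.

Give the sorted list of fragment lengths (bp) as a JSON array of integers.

Scan for sites:
  TgoII (TTGGC, off=4): starts [20, 69, 105, 119, 128, 158, 171, 177] → cuts [24, 73, 109, 123, 132, 162, 175, 181]
  PtaX (CCAGCT, off=4): starts [2, 12, 49, 58, 83, 91, 98, 110, 133, 139, 150, 163, 185, 204] → cuts [6, 16, 53, 62, 87, 95, 102, 114, 137, 143, 154, 167, 189, 208]

All cut coordinates (distinct, sorted): [6, 16, 24, 53, 62, 73, 87, 95, 102, 109, 114, 123, 132, 137, 143, 154, 162, 167, 175, 181, 189, 208]

Fragments:
  [0,6): 6 bp
  [6,16): 10 bp
  [16,24): 8 bp
  [24,53): 29 bp
  [53,62): 9 bp
  [62,73): 11 bp
  [73,87): 14 bp
  [87,95): 8 bp
  [95,102): 7 bp
  [102,109): 7 bp
  [109,114): 5 bp
  [114,123): 9 bp
  [123,132): 9 bp
  [132,137): 5 bp
  [137,143): 6 bp
  [143,154): 11 bp
  [154,162): 8 bp
  [162,167): 5 bp
  [167,175): 8 bp
  [175,181): 6 bp
  [181,189): 8 bp
  [189,208): 19 bp
  [208,214): 6 bp

[5,5,5,6,6,6,6,7,7,8,8,8,8,8,9,9,9,10,11,11,14,19,29]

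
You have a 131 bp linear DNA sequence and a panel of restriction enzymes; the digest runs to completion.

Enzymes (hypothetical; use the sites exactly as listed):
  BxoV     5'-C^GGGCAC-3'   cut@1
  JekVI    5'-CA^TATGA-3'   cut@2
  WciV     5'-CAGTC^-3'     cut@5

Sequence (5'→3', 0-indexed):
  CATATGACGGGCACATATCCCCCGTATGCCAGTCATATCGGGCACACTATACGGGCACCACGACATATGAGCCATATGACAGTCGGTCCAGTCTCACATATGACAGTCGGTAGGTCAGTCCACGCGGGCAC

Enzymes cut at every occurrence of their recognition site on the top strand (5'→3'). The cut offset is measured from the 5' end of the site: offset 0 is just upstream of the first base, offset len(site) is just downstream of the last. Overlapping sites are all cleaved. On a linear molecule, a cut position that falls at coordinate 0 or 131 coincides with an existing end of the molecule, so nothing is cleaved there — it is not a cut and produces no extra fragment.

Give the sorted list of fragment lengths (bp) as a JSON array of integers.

[2,5,5,5,6,6,9,9,10,10,12,13,13,26]

Scan for sites:
  BxoV (CGGGCAC, off=1): starts [7, 38, 51, 124] → cuts [8, 39, 52, 125]
  JekVI (CATATGA, off=2): starts [0, 63, 72, 96] → cuts [2, 65, 74, 98]
  WciV (CAGTC, off=5): starts [29, 79, 88, 103, 115] → cuts [34, 84, 93, 108, 120]

All cut coordinates (distinct, sorted): [2, 8, 34, 39, 52, 65, 74, 84, 93, 98, 108, 120, 125]

Fragment lengths:
  [0,2): 2 bp
  [2,8): 6 bp
  [8,34): 26 bp
  [34,39): 5 bp
  [39,52): 13 bp
  [52,65): 13 bp
  [65,74): 9 bp
  [74,84): 10 bp
  [84,93): 9 bp
  [93,98): 5 bp
  [98,108): 10 bp
  [108,120): 12 bp
  [120,125): 5 bp
  [125,131): 6 bp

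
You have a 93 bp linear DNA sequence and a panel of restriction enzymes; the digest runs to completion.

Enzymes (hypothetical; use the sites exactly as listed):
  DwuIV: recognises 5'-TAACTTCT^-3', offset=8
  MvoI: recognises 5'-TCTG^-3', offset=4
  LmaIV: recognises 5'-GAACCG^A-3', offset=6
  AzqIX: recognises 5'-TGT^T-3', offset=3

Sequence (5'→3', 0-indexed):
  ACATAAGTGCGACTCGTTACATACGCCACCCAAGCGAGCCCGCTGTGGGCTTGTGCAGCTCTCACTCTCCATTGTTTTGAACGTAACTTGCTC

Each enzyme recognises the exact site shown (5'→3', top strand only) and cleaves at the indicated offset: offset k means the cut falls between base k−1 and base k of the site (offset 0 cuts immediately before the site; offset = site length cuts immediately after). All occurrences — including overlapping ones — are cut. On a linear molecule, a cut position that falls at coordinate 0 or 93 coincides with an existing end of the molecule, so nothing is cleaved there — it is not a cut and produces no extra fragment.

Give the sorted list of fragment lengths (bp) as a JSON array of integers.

Per-enzyme occurrences:
  DwuIV (TAACTTCT, off=8): no sites
  MvoI (TCTG, off=4): no sites
  LmaIV (GAACCGA, off=6): no sites
  AzqIX (TGTT, off=3): starts [72] → cuts [75]

All cut coordinates (distinct, sorted): [75]

Fragments:
  [0,75): 75 bp
  [75,93): 18 bp

[18,75]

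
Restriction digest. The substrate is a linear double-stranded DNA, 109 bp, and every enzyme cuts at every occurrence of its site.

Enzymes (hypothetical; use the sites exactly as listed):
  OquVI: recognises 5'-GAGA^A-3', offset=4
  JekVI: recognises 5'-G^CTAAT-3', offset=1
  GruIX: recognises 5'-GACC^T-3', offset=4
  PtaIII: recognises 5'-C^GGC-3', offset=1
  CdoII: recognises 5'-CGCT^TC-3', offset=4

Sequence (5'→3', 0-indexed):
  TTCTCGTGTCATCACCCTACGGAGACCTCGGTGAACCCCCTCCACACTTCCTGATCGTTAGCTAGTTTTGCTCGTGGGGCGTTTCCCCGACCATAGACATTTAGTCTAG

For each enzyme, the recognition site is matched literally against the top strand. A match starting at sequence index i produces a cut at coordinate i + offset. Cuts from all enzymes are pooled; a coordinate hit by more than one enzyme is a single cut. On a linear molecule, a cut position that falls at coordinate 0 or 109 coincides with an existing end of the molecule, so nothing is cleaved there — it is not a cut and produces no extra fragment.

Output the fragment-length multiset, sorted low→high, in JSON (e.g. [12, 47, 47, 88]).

Site scan:
  OquVI (GAGAA, off=4): no sites
  JekVI (GCTAAT, off=1): no sites
  GruIX (GACCT, off=4): starts [23] → cuts [27]
  PtaIII (CGGC, off=1): no sites
  CdoII (CGCTTC, off=4): no sites

Pooled cuts: [27]

Fragment lengths:
  [0,27): 27 bp
  [27,109): 82 bp

[27,82]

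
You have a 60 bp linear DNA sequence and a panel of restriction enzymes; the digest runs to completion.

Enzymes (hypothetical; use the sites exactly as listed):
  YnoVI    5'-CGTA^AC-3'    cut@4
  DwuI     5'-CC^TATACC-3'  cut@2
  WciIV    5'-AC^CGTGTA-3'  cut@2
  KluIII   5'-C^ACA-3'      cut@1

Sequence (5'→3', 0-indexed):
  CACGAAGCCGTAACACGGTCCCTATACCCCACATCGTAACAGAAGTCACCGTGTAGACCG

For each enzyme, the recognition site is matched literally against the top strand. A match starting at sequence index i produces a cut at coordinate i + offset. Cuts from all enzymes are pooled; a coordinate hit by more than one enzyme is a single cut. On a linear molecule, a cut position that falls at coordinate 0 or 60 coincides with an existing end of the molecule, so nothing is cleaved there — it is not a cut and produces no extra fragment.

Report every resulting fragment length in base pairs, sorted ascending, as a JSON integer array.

Site scan:
  YnoVI CGTAAC/4: at [8, 34] ⇒ [12, 38]
  DwuI CCTATACC/2: at [20] ⇒ [22]
  WciIV ACCGTGTA/2: at [47] ⇒ [49]
  KluIII CACA/1: at [29] ⇒ [30]

Pooled cuts: [12, 22, 30, 38, 49]

Fragment lengths:
  [0,12): 12 bp
  [12,22): 10 bp
  [22,30): 8 bp
  [30,38): 8 bp
  [38,49): 11 bp
  [49,60): 11 bp

[8,8,10,11,11,12]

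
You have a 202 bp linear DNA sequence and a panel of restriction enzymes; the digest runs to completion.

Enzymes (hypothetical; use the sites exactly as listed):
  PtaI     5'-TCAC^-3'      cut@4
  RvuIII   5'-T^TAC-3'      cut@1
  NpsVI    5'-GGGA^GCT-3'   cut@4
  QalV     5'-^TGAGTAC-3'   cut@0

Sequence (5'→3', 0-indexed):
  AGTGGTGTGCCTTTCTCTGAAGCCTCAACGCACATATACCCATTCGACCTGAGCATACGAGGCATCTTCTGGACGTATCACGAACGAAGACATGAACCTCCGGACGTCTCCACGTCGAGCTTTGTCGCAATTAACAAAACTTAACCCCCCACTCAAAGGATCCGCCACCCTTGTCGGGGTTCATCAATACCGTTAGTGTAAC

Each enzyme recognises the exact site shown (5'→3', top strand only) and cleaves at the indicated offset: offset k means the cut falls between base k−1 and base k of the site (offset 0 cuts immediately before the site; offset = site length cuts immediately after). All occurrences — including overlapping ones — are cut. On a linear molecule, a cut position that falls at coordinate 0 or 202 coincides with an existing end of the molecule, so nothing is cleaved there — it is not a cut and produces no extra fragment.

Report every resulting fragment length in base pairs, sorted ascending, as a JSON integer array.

[81,121]

Scan for sites:
  PtaI TCAC/4: at [77] ⇒ [81]
  RvuIII (TTAC, off=1): no sites
  NpsVI (GGGAGCT, off=4): no sites
  QalV (TGAGTAC, off=0): no sites

Pooled cuts: [81]

Fragment lengths:
  [0,81): 81 bp
  [81,202): 121 bp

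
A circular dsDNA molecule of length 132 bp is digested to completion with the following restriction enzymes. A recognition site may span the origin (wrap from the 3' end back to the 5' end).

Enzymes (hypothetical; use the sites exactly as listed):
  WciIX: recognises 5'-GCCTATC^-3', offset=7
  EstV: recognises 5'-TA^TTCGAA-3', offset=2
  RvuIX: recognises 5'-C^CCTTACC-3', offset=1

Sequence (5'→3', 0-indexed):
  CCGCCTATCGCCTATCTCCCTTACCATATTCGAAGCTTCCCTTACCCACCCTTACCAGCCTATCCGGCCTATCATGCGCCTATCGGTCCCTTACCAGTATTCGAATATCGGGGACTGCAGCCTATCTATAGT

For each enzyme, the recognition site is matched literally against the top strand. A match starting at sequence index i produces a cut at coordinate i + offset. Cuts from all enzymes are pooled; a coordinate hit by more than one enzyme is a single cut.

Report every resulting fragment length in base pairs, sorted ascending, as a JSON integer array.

Scan for sites:
  WciIX GCCTATC/7: at [2, 9, 57, 66, 77, 119] ⇒ [9, 16, 64, 73, 84, 126]
  EstV TATTCGAA/2: at [26, 97] ⇒ [28, 99]
  RvuIX CCCTTACC/1: at [17, 38, 48, 87] ⇒ [18, 39, 49, 88]

All cut coordinates (distinct, sorted): [9, 16, 18, 28, 39, 49, 64, 73, 84, 88, 99, 126]

Fragment lengths:
  9→16: 7 bp
  16→18: 2 bp
  18→28: 10 bp
  28→39: 11 bp
  39→49: 10 bp
  49→64: 15 bp
  64→73: 9 bp
  73→84: 11 bp
  84→88: 4 bp
  88→99: 11 bp
  99→126: 27 bp
  126→9 (wrap): 132-126+9 = 15 bp

[2,4,7,9,10,10,11,11,11,15,15,27]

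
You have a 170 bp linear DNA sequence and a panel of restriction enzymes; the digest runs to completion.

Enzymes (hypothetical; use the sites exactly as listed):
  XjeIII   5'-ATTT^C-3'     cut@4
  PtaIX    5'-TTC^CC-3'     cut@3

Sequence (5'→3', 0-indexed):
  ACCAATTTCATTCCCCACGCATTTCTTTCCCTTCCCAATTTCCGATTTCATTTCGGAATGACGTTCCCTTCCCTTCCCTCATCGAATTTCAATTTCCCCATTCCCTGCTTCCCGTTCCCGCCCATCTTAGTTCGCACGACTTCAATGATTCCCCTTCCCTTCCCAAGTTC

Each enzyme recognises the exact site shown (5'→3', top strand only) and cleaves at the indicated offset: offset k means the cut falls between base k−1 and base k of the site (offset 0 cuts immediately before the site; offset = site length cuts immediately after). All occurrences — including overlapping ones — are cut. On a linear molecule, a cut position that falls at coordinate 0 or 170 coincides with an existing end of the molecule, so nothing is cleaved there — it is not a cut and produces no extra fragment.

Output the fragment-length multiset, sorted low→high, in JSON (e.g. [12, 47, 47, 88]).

[1,5,5,5,5,5,5,5,6,6,6,7,7,7,8,8,8,11,13,13,34]

Per-enzyme occurrences:
  XjeIII ATTTC/4: at [4, 20, 37, 44, 49, 85, 91] ⇒ [8, 24, 41, 48, 53, 89, 95]
  PtaIX TTCCC/3: at [10, 26, 31, 63, 68, 73, 93, 100, 108, 114, 148, 154, 159] ⇒ [13, 29, 34, 66, 71, 76, 96, 103, 111, 117, 151, 157, 162]

Pooled cuts: [8, 13, 24, 29, 34, 41, 48, 53, 66, 71, 76, 89, 95, 96, 103, 111, 117, 151, 157, 162]

Fragment lengths:
  [0,8): 8 bp
  [8,13): 5 bp
  [13,24): 11 bp
  [24,29): 5 bp
  [29,34): 5 bp
  [34,41): 7 bp
  [41,48): 7 bp
  [48,53): 5 bp
  [53,66): 13 bp
  [66,71): 5 bp
  [71,76): 5 bp
  [76,89): 13 bp
  [89,95): 6 bp
  [95,96): 1 bp
  [96,103): 7 bp
  [103,111): 8 bp
  [111,117): 6 bp
  [117,151): 34 bp
  [151,157): 6 bp
  [157,162): 5 bp
  [162,170): 8 bp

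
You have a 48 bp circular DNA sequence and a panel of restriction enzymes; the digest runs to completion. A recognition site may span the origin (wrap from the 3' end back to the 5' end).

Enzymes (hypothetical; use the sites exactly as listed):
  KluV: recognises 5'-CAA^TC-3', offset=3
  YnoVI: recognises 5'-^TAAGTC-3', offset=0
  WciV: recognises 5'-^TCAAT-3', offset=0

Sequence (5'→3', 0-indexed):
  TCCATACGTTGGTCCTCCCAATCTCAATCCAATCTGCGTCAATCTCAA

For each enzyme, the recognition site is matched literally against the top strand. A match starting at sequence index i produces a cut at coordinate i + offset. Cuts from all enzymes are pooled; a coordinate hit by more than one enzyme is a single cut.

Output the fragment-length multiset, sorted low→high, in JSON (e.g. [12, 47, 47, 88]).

[2,2,4,4,4,5,6,21]

Per-enzyme occurrences:
  KluV CAATC/3: at [18, 24, 29, 39, 45] ⇒ [0, 21, 27, 32, 42]
  YnoVI (TAAGTC, off=0): no sites
  WciV TCAAT/0: at [23, 38, 44] ⇒ [23, 38, 44]

Pooled cuts: [0, 21, 23, 27, 32, 38, 42, 44]

Fragments:
  0→21: 21 bp
  21→23: 2 bp
  23→27: 4 bp
  27→32: 5 bp
  32→38: 6 bp
  38→42: 4 bp
  42→44: 2 bp
  44→0 (wrap): 48-44+0 = 4 bp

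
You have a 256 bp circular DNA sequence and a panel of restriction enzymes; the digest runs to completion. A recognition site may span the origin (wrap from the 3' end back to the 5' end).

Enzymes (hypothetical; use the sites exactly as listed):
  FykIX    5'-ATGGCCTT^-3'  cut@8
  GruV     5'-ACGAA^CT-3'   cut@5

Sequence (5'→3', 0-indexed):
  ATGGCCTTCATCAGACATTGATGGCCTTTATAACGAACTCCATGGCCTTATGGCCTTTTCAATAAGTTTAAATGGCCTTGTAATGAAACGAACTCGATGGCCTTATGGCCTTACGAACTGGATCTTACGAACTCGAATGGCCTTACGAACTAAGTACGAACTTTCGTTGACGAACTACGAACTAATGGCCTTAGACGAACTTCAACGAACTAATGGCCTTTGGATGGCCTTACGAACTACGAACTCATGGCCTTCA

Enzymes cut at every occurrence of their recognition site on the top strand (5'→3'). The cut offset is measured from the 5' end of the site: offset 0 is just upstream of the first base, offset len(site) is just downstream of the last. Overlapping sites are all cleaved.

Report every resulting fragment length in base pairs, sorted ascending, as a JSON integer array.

Scan for sites:
  FykIX ATGGCCTT/8: at [0, 20, 41, 49, 71, 96, 104, 136, 184, 212, 223, 246] ⇒ [8, 28, 49, 57, 79, 104, 112, 144, 192, 220, 231, 254]
  GruV ACGAACT/5: at [32, 87, 112, 126, 144, 155, 169, 176, 194, 204, 231, 238] ⇒ [37, 92, 117, 131, 149, 160, 174, 181, 199, 209, 236, 243]

All cut coordinates (distinct, sorted): [8, 28, 37, 49, 57, 79, 92, 104, 112, 117, 131, 144, 149, 160, 174, 181, 192, 199, 209, 220, 231, 236, 243, 254]

Fragments:
  8→28: 20 bp
  28→37: 9 bp
  37→49: 12 bp
  49→57: 8 bp
  57→79: 22 bp
  79→92: 13 bp
  92→104: 12 bp
  104→112: 8 bp
  112→117: 5 bp
  117→131: 14 bp
  131→144: 13 bp
  144→149: 5 bp
  149→160: 11 bp
  160→174: 14 bp
  174→181: 7 bp
  181→192: 11 bp
  192→199: 7 bp
  199→209: 10 bp
  209→220: 11 bp
  220→231: 11 bp
  231→236: 5 bp
  236→243: 7 bp
  243→254: 11 bp
  254→8 (wrap): 256-254+8 = 10 bp

[5,5,5,7,7,7,8,8,9,10,10,11,11,11,11,11,12,12,13,13,14,14,20,22]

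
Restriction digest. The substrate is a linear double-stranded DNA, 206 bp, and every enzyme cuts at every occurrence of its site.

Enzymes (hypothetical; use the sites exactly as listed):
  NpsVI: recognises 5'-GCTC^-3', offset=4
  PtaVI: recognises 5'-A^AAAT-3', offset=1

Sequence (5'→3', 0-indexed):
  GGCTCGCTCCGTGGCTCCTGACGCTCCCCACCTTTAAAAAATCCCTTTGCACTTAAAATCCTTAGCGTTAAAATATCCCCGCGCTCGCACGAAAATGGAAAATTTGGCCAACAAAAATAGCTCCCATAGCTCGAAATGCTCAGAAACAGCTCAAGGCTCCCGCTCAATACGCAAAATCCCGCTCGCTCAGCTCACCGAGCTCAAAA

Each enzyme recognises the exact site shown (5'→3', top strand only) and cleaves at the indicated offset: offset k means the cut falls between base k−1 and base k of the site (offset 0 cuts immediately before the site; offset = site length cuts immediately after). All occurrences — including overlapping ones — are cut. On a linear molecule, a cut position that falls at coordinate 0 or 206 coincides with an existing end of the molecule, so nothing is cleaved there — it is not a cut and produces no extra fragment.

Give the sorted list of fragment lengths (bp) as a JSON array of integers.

Scan for sites:
  NpsVI GCTC/4: at [1, 5, 13, 22, 82, 119, 128, 137, 148, 155, 161, 180, 184, 189, 198] ⇒ [5, 9, 17, 26, 86, 123, 132, 141, 152, 159, 165, 184, 188, 193, 202]
  PtaVI AAAAT/1: at [37, 54, 69, 91, 98, 113, 172] ⇒ [38, 55, 70, 92, 99, 114, 173]

Pooled cuts: [5, 9, 17, 26, 38, 55, 70, 86, 92, 99, 114, 123, 132, 141, 152, 159, 165, 173, 184, 188, 193, 202]

Fragments:
  [0,5): 5 bp
  [5,9): 4 bp
  [9,17): 8 bp
  [17,26): 9 bp
  [26,38): 12 bp
  [38,55): 17 bp
  [55,70): 15 bp
  [70,86): 16 bp
  [86,92): 6 bp
  [92,99): 7 bp
  [99,114): 15 bp
  [114,123): 9 bp
  [123,132): 9 bp
  [132,141): 9 bp
  [141,152): 11 bp
  [152,159): 7 bp
  [159,165): 6 bp
  [165,173): 8 bp
  [173,184): 11 bp
  [184,188): 4 bp
  [188,193): 5 bp
  [193,202): 9 bp
  [202,206): 4 bp

[4,4,4,5,5,6,6,7,7,8,8,9,9,9,9,9,11,11,12,15,15,16,17]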